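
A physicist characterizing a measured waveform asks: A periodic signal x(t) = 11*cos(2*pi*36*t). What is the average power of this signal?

Average power of A*cos(wt) is A^2/2.
P = 11^2 / 2 = 121/2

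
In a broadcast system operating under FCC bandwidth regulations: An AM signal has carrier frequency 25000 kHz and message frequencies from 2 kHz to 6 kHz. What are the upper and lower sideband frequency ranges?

Upper sideband (USB) = fc + [fm_low, fm_high] = 25000 + [2, 6] = [25002, 25006] kHz
Lower sideband (LSB) = fc - [fm_high, fm_low] = 25000 - [6, 2] = [24994, 24998] kHz
Total occupied spectrum: 24994 kHz to 25006 kHz (plus carrier at 25000 kHz)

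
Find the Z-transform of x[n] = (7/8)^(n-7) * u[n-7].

Time-shifting property: if X(z) = Z{x[n]}, then Z{x[n-d]} = z^(-d) * X(z)
X(z) = z/(z - 7/8) for x[n] = (7/8)^n * u[n]
Z{x[n-7]} = z^(-7) * z/(z - 7/8) = z^(-6)/(z - 7/8)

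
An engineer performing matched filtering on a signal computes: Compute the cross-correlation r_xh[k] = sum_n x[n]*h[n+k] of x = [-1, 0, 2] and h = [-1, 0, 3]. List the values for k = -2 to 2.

Both sequences indexed from 0 and zero outside their support.
Lags with overlap: k = -2 to 2.
  r_xh[-2] = x[2]*h[0] = -2
  r_xh[-1] = x[1]*h[0] + x[2]*h[1] = 0
  r_xh[0] = x[0]*h[0] + x[1]*h[1] + x[2]*h[2] = 7
  r_xh[1] = x[0]*h[1] + x[1]*h[2] = 0
  r_xh[2] = x[0]*h[2] = -3
r_xh = [-2, 0, 7, 0, -3] (for k = -2, ..., 2)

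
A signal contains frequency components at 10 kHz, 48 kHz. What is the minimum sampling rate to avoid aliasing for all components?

The highest frequency component is f_max = 48 kHz.
Nyquist rate = 2 * f_max = 2 * 48 kHz = 96 kHz.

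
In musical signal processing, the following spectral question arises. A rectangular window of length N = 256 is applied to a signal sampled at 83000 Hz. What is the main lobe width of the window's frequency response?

For a rectangular window of length N,
the main lobe width in frequency is 2*f_s/N.
= 2*83000/256 = 10375/16 Hz
This determines the minimum frequency separation for resolving two sinusoids.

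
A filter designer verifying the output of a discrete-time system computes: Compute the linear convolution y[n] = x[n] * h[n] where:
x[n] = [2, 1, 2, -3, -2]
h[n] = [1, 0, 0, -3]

y[n] = sum_k x[k]*h[n-k]. Output length = len(x) + len(h) - 1 = 5 + 4 - 1 = 8.
y[0] = 2*1 = 2
y[1] = 1*1 + 2*0 = 1
y[2] = 2*1 + 1*0 + 2*0 = 2
y[3] = -3*1 + 2*0 + 1*0 + 2*-3 = -9
y[4] = -2*1 + -3*0 + 2*0 + 1*-3 = -5
y[5] = -2*0 + -3*0 + 2*-3 = -6
y[6] = -2*0 + -3*-3 = 9
y[7] = -2*-3 = 6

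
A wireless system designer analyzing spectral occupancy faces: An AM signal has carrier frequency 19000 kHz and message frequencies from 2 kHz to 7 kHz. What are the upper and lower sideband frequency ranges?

Upper sideband (USB) = fc + [fm_low, fm_high] = 19000 + [2, 7] = [19002, 19007] kHz
Lower sideband (LSB) = fc - [fm_high, fm_low] = 19000 - [7, 2] = [18993, 18998] kHz
Total occupied spectrum: 18993 kHz to 19007 kHz (plus carrier at 19000 kHz)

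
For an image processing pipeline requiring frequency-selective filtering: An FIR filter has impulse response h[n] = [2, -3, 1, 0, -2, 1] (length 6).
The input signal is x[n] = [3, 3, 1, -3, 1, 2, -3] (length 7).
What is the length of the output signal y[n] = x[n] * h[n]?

For linear convolution, the output length is:
len(y) = len(x) + len(h) - 1 = 7 + 6 - 1 = 12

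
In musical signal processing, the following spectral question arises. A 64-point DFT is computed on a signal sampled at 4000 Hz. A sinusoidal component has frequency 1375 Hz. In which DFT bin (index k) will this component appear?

DFT frequency resolution = f_s/N = 4000/64 = 125/2 Hz
Bin index k = f_signal / resolution = 1375 / 125/2 = 22
The signal frequency 1375 Hz falls in DFT bin k = 22.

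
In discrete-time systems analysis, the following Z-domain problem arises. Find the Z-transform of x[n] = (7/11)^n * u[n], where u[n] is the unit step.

The Z-transform of a^n * u[n] is z/(z-a) for |z| > |a|.
Here a = 7/11, so X(z) = z/(z - (7/11)) = 11z/(11z - 7)
ROC: |z| > 7/11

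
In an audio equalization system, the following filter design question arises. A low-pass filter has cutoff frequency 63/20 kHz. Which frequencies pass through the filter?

A low-pass filter passes all frequencies below the cutoff frequency 63/20 kHz and attenuates higher frequencies.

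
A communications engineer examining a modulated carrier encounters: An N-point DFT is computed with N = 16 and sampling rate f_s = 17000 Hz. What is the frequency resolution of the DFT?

DFT frequency resolution = f_s / N
= 17000 / 16 = 2125/2 Hz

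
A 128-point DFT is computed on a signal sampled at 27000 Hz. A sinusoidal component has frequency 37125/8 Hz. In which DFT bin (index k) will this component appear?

DFT frequency resolution = f_s/N = 27000/128 = 3375/16 Hz
Bin index k = f_signal / resolution = 37125/8 / 3375/16 = 22
The signal frequency 37125/8 Hz falls in DFT bin k = 22.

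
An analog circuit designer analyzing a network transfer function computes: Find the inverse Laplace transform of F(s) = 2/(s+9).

Standard pair: k/(s+a) <-> k*e^(-at)*u(t)
With k=2, a=9: f(t) = 2*e^(-9t)*u(t)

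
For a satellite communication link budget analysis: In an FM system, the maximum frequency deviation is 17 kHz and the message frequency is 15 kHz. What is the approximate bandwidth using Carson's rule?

Carson's rule: BW = 2*(delta_f + f_m)
= 2*(17 + 15) kHz = 64 kHz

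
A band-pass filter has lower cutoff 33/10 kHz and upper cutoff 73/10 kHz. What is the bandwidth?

Bandwidth = f_high - f_low
= 73/10 kHz - 33/10 kHz = 4 kHz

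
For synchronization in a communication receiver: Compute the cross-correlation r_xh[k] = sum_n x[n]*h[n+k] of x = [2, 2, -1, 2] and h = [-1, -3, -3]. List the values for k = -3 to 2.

Both sequences indexed from 0 and zero outside their support.
Lags with overlap: k = -3 to 2.
  r_xh[-3] = x[3]*h[0] = -2
  r_xh[-2] = x[2]*h[0] + x[3]*h[1] = -5
  r_xh[-1] = x[1]*h[0] + x[2]*h[1] + x[3]*h[2] = -5
  r_xh[0] = x[0]*h[0] + x[1]*h[1] + x[2]*h[2] = -5
  r_xh[1] = x[0]*h[1] + x[1]*h[2] = -12
  r_xh[2] = x[0]*h[2] = -6
r_xh = [-2, -5, -5, -5, -12, -6] (for k = -3, ..., 2)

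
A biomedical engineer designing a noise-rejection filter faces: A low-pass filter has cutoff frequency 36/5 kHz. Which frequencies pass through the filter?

A low-pass filter passes all frequencies below the cutoff frequency 36/5 kHz and attenuates higher frequencies.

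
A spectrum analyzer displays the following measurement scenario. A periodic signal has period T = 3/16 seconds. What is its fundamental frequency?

The fundamental frequency is the reciprocal of the period.
f = 1/T = 1/(3/16) = 16/3 Hz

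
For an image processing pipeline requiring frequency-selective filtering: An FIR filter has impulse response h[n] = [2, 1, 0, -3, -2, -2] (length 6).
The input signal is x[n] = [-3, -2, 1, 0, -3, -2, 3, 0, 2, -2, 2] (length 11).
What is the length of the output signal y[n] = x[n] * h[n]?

For linear convolution, the output length is:
len(y) = len(x) + len(h) - 1 = 11 + 6 - 1 = 16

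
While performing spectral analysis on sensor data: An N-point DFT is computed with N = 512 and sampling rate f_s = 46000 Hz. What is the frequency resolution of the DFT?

DFT frequency resolution = f_s / N
= 46000 / 512 = 2875/32 Hz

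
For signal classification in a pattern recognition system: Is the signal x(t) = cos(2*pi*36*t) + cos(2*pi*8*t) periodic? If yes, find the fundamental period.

f1 = 36 Hz, f2 = 8 Hz
Period T1 = 1/36, T2 = 1/8
Ratio T1/T2 = 8/36, which is rational.
The signal is periodic with fundamental period T = 1/GCD(36,8) = 1/4 s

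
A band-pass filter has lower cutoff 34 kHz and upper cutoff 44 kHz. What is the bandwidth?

Bandwidth = f_high - f_low
= 44 kHz - 34 kHz = 10 kHz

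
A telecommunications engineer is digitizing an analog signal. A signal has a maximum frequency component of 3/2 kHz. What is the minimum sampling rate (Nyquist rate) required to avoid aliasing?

By the Nyquist-Shannon sampling theorem,
the minimum sampling rate (Nyquist rate) must be at least 2 * f_max.
Nyquist rate = 2 * 3/2 kHz = 3 kHz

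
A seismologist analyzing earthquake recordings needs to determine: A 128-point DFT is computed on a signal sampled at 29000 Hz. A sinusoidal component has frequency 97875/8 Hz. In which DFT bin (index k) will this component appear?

DFT frequency resolution = f_s/N = 29000/128 = 3625/16 Hz
Bin index k = f_signal / resolution = 97875/8 / 3625/16 = 54
The signal frequency 97875/8 Hz falls in DFT bin k = 54.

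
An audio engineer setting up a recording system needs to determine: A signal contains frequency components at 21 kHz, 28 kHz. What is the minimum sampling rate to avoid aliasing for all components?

The highest frequency component is f_max = 28 kHz.
Nyquist rate = 2 * f_max = 2 * 28 kHz = 56 kHz.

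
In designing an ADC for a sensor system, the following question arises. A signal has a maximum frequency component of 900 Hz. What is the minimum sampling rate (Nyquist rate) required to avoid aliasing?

By the Nyquist-Shannon sampling theorem,
the minimum sampling rate (Nyquist rate) must be at least 2 * f_max.
Nyquist rate = 2 * 900 Hz = 1800 Hz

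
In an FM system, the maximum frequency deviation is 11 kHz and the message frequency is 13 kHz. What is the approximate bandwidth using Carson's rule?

Carson's rule: BW = 2*(delta_f + f_m)
= 2*(11 + 13) kHz = 48 kHz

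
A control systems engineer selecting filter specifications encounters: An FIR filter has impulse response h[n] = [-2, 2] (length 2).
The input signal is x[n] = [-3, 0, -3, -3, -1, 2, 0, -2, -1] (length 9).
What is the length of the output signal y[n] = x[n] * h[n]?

For linear convolution, the output length is:
len(y) = len(x) + len(h) - 1 = 9 + 2 - 1 = 10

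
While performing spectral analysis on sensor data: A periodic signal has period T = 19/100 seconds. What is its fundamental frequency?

The fundamental frequency is the reciprocal of the period.
f = 1/T = 1/(19/100) = 100/19 Hz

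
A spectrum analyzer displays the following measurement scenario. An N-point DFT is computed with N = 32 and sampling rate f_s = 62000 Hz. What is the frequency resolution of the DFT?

DFT frequency resolution = f_s / N
= 62000 / 32 = 3875/2 Hz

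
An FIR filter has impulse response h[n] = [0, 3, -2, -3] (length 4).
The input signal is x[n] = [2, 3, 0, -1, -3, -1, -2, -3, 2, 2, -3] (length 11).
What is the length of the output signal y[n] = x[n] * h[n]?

For linear convolution, the output length is:
len(y) = len(x) + len(h) - 1 = 11 + 4 - 1 = 14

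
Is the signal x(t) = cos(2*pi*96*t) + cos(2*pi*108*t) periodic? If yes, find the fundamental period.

f1 = 96 Hz, f2 = 108 Hz
Period T1 = 1/96, T2 = 1/108
Ratio T1/T2 = 108/96, which is rational.
The signal is periodic with fundamental period T = 1/GCD(96,108) = 1/12 s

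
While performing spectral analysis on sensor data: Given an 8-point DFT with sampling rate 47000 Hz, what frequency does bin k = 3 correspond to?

The frequency of DFT bin k is: f_k = k * f_s / N
f_3 = 3 * 47000 / 8 = 17625 Hz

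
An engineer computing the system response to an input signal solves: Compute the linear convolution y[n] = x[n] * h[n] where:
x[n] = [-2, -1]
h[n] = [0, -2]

y[n] = sum_k x[k]*h[n-k]. Output length = len(x) + len(h) - 1 = 2 + 2 - 1 = 3.
y[0] = -2*0 = 0
y[1] = -1*0 + -2*-2 = 4
y[2] = -1*-2 = 2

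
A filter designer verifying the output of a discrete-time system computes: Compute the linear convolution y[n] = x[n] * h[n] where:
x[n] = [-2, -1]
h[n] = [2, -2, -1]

y[n] = sum_k x[k]*h[n-k]. Output length = len(x) + len(h) - 1 = 2 + 3 - 1 = 4.
y[0] = -2*2 = -4
y[1] = -1*2 + -2*-2 = 2
y[2] = -1*-2 + -2*-1 = 4
y[3] = -1*-1 = 1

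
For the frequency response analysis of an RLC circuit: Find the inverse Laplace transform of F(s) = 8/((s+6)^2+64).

Standard pair: w/((s+a)^2+w^2) <-> e^(-at)*sin(wt)*u(t)
With a=6, w=8: f(t) = e^(-6t)*sin(8t)*u(t)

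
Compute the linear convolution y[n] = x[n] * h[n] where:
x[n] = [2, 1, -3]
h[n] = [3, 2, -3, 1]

y[n] = sum_k x[k]*h[n-k]. Output length = len(x) + len(h) - 1 = 3 + 4 - 1 = 6.
y[0] = 2*3 = 6
y[1] = 1*3 + 2*2 = 7
y[2] = -3*3 + 1*2 + 2*-3 = -13
y[3] = -3*2 + 1*-3 + 2*1 = -7
y[4] = -3*-3 + 1*1 = 10
y[5] = -3*1 = -3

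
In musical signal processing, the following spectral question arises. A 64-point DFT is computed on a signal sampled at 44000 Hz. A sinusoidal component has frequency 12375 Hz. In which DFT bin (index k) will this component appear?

DFT frequency resolution = f_s/N = 44000/64 = 1375/2 Hz
Bin index k = f_signal / resolution = 12375 / 1375/2 = 18
The signal frequency 12375 Hz falls in DFT bin k = 18.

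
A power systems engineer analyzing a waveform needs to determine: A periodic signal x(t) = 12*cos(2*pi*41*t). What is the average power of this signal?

Average power of A*cos(wt) is A^2/2.
P = 12^2 / 2 = 144/2 = 72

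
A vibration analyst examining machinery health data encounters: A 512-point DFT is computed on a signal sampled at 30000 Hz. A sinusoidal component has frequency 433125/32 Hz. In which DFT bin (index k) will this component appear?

DFT frequency resolution = f_s/N = 30000/512 = 1875/32 Hz
Bin index k = f_signal / resolution = 433125/32 / 1875/32 = 231
The signal frequency 433125/32 Hz falls in DFT bin k = 231.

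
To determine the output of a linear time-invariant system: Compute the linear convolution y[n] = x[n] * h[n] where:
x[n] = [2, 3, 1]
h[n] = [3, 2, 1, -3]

y[n] = sum_k x[k]*h[n-k]. Output length = len(x) + len(h) - 1 = 3 + 4 - 1 = 6.
y[0] = 2*3 = 6
y[1] = 3*3 + 2*2 = 13
y[2] = 1*3 + 3*2 + 2*1 = 11
y[3] = 1*2 + 3*1 + 2*-3 = -1
y[4] = 1*1 + 3*-3 = -8
y[5] = 1*-3 = -3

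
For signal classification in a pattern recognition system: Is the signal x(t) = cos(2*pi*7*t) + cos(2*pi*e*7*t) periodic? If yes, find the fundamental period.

f1 = 7 Hz, f2 = 7*e Hz
Ratio f2/f1 = e, which is irrational.
Since the frequency ratio is irrational, no common period exists.
The signal is not periodic.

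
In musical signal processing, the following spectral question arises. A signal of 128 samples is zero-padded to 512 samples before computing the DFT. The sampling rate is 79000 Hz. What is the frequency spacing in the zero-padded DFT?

Original DFT: N = 128, resolution = f_s/N = 79000/128 = 9875/16 Hz
Zero-padded DFT: N = 512, resolution = f_s/N = 79000/512 = 9875/64 Hz
Zero-padding interpolates the spectrum (finer frequency grid)
but does NOT improve the true spectral resolution (ability to resolve close frequencies).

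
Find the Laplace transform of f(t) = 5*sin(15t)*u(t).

Standard pair: sin(wt)*u(t) <-> w/(s^2+w^2)
With w = 15: L{5*sin(15t)*u(t)} = 75/(s^2+225)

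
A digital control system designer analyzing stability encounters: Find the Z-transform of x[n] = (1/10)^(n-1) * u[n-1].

Time-shifting property: if X(z) = Z{x[n]}, then Z{x[n-d]} = z^(-d) * X(z)
X(z) = z/(z - 1/10) for x[n] = (1/10)^n * u[n]
Z{x[n-1]} = z^(-1) * z/(z - 1/10) = 1/(z - 1/10)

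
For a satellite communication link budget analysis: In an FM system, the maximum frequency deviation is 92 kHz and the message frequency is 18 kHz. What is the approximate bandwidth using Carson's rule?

Carson's rule: BW = 2*(delta_f + f_m)
= 2*(92 + 18) kHz = 220 kHz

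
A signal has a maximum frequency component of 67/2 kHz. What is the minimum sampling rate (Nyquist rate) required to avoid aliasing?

By the Nyquist-Shannon sampling theorem,
the minimum sampling rate (Nyquist rate) must be at least 2 * f_max.
Nyquist rate = 2 * 67/2 kHz = 67 kHz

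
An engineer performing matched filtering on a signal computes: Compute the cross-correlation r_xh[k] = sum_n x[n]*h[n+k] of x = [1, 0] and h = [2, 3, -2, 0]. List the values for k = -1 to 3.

Both sequences indexed from 0 and zero outside their support.
Lags with overlap: k = -1 to 3.
  r_xh[-1] = x[1]*h[0] = 0
  r_xh[0] = x[0]*h[0] + x[1]*h[1] = 2
  r_xh[1] = x[0]*h[1] + x[1]*h[2] = 3
  r_xh[2] = x[0]*h[2] + x[1]*h[3] = -2
  r_xh[3] = x[0]*h[3] = 0
r_xh = [0, 2, 3, -2, 0] (for k = -1, ..., 3)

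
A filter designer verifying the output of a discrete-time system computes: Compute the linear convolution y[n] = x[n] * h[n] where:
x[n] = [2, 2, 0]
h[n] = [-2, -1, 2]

y[n] = sum_k x[k]*h[n-k]. Output length = len(x) + len(h) - 1 = 3 + 3 - 1 = 5.
y[0] = 2*-2 = -4
y[1] = 2*-2 + 2*-1 = -6
y[2] = 0*-2 + 2*-1 + 2*2 = 2
y[3] = 0*-1 + 2*2 = 4
y[4] = 0*2 = 0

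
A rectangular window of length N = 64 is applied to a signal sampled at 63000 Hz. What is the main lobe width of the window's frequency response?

For a rectangular window of length N,
the main lobe width in frequency is 2*f_s/N.
= 2*63000/64 = 7875/4 Hz
This determines the minimum frequency separation for resolving two sinusoids.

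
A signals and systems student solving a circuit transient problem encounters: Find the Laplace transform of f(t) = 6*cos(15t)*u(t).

Standard pair: cos(wt)*u(t) <-> s/(s^2+w^2)
With w = 15: L{6*cos(15t)*u(t)} = 6s/(s^2+225)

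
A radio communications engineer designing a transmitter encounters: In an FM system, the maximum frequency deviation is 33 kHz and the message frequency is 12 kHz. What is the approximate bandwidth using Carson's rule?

Carson's rule: BW = 2*(delta_f + f_m)
= 2*(33 + 12) kHz = 90 kHz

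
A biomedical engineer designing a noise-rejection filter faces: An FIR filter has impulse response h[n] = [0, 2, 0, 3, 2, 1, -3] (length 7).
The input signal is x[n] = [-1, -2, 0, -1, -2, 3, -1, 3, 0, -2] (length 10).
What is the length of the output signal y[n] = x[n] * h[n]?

For linear convolution, the output length is:
len(y) = len(x) + len(h) - 1 = 10 + 7 - 1 = 16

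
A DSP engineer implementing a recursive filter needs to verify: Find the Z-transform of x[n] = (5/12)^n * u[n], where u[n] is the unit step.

The Z-transform of a^n * u[n] is z/(z-a) for |z| > |a|.
Here a = 5/12, so X(z) = z/(z - (5/12)) = 12z/(12z - 5)
ROC: |z| > 5/12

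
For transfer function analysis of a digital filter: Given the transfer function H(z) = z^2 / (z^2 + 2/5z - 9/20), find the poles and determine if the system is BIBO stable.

Poles are roots of the denominator: z^2 + 2/5z - 9/20 = 0.
Quadratic formula: z = [-(2/5) +/- sqrt((2/5)^2 - 4*(-9/20))] / 2
Discriminant = 4/25 + 9/5 = 49/25; sqrt = 7/5.
z = (-2/5 +/- 7/5) / 2 => z = 1/2 or z = -9/10.
|p1| = 1/2, |p2| = 9/10.
For BIBO stability, all poles must lie inside the unit circle (|p| < 1).
System is STABLE since both |p| < 1.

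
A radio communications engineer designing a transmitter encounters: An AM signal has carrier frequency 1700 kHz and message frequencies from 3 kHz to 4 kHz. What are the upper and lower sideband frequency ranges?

Upper sideband (USB) = fc + [fm_low, fm_high] = 1700 + [3, 4] = [1703, 1704] kHz
Lower sideband (LSB) = fc - [fm_high, fm_low] = 1700 - [4, 3] = [1696, 1697] kHz
Total occupied spectrum: 1696 kHz to 1704 kHz (plus carrier at 1700 kHz)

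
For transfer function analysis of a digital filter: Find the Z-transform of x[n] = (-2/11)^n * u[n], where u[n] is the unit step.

The Z-transform of a^n * u[n] is z/(z-a) for |z| > |a|.
Here a = -2/11, so X(z) = z/(z - (-2/11)) = 11z/(11z + 2)
ROC: |z| > 2/11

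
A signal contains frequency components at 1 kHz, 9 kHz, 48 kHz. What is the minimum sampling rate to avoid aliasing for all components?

The highest frequency component is f_max = 48 kHz.
Nyquist rate = 2 * f_max = 2 * 48 kHz = 96 kHz.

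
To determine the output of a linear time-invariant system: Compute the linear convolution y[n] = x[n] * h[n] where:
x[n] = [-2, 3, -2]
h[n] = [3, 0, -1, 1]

y[n] = sum_k x[k]*h[n-k]. Output length = len(x) + len(h) - 1 = 3 + 4 - 1 = 6.
y[0] = -2*3 = -6
y[1] = 3*3 + -2*0 = 9
y[2] = -2*3 + 3*0 + -2*-1 = -4
y[3] = -2*0 + 3*-1 + -2*1 = -5
y[4] = -2*-1 + 3*1 = 5
y[5] = -2*1 = -2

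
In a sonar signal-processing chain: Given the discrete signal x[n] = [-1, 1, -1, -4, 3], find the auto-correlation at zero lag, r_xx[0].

The auto-correlation at zero lag r_xx[0] equals the signal energy.
r_xx[0] = sum of x[n]^2 = (-1)^2 + 1^2 + (-1)^2 + (-4)^2 + 3^2
= 1 + 1 + 1 + 16 + 9 = 28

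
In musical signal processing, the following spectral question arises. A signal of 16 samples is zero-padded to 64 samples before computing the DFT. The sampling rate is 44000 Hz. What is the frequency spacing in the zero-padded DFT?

Original DFT: N = 16, resolution = f_s/N = 44000/16 = 2750 Hz
Zero-padded DFT: N = 64, resolution = f_s/N = 44000/64 = 1375/2 Hz
Zero-padding interpolates the spectrum (finer frequency grid)
but does NOT improve the true spectral resolution (ability to resolve close frequencies).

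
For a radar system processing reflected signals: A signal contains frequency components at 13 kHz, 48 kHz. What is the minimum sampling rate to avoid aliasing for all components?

The highest frequency component is f_max = 48 kHz.
Nyquist rate = 2 * f_max = 2 * 48 kHz = 96 kHz.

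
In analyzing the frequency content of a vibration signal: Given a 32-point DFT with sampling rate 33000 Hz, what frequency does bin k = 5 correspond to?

The frequency of DFT bin k is: f_k = k * f_s / N
f_5 = 5 * 33000 / 32 = 20625/4 Hz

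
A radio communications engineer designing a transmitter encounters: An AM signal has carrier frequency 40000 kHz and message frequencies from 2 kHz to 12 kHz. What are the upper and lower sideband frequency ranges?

Upper sideband (USB) = fc + [fm_low, fm_high] = 40000 + [2, 12] = [40002, 40012] kHz
Lower sideband (LSB) = fc - [fm_high, fm_low] = 40000 - [12, 2] = [39988, 39998] kHz
Total occupied spectrum: 39988 kHz to 40012 kHz (plus carrier at 40000 kHz)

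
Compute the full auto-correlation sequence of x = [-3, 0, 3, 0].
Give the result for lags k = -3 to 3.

r_xx[k] = sum_m x[m]*x[m+k], indexed from 0, for k = -3 to 3:
  r_xx[-3] = x[3]*x[0] = 0
  r_xx[-2] = x[2]*x[0] + x[3]*x[1] = -9
  r_xx[-1] = x[1]*x[0] + x[2]*x[1] + x[3]*x[2] = 0
  r_xx[0] = x[0]*x[0] + x[1]*x[1] + x[2]*x[2] + x[3]*x[3] = 18
  r_xx[1] = x[0]*x[1] + x[1]*x[2] + x[2]*x[3] = 0
  r_xx[2] = x[0]*x[2] + x[1]*x[3] = -9
  r_xx[3] = x[0]*x[3] = 0
r_xx = [0, -9, 0, 18, 0, -9, 0]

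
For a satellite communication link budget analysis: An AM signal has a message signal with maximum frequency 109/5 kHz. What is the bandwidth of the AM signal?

In AM (double-sideband), the bandwidth is twice the message frequency.
BW = 2 * f_m = 2 * 109/5 kHz = 218/5 kHz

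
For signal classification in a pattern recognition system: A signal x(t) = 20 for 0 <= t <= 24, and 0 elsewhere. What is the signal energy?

Energy = integral of |x(t)|^2 dt over the signal duration
= 20^2 * 24 = 400 * 24 = 9600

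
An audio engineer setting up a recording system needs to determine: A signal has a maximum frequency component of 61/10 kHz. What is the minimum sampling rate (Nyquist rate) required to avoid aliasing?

By the Nyquist-Shannon sampling theorem,
the minimum sampling rate (Nyquist rate) must be at least 2 * f_max.
Nyquist rate = 2 * 61/10 kHz = 61/5 kHz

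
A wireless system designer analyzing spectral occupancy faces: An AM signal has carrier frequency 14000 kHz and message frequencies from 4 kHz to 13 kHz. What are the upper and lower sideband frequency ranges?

Upper sideband (USB) = fc + [fm_low, fm_high] = 14000 + [4, 13] = [14004, 14013] kHz
Lower sideband (LSB) = fc - [fm_high, fm_low] = 14000 - [13, 4] = [13987, 13996] kHz
Total occupied spectrum: 13987 kHz to 14013 kHz (plus carrier at 14000 kHz)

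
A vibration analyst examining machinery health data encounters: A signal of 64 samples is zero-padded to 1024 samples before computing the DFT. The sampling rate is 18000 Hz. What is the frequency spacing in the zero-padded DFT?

Original DFT: N = 64, resolution = f_s/N = 18000/64 = 1125/4 Hz
Zero-padded DFT: N = 1024, resolution = f_s/N = 18000/1024 = 1125/64 Hz
Zero-padding interpolates the spectrum (finer frequency grid)
but does NOT improve the true spectral resolution (ability to resolve close frequencies).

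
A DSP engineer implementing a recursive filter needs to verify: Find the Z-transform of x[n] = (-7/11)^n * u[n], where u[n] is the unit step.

The Z-transform of a^n * u[n] is z/(z-a) for |z| > |a|.
Here a = -7/11, so X(z) = z/(z - (-7/11)) = 11z/(11z + 7)
ROC: |z| > 7/11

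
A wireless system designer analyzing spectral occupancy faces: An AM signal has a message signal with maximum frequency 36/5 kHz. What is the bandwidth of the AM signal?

In AM (double-sideband), the bandwidth is twice the message frequency.
BW = 2 * f_m = 2 * 36/5 kHz = 72/5 kHz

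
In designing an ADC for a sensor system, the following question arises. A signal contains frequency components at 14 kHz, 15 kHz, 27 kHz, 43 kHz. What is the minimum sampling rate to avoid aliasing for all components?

The highest frequency component is f_max = 43 kHz.
Nyquist rate = 2 * f_max = 2 * 43 kHz = 86 kHz.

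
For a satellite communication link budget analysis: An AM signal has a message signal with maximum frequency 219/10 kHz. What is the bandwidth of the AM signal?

In AM (double-sideband), the bandwidth is twice the message frequency.
BW = 2 * f_m = 2 * 219/10 kHz = 219/5 kHz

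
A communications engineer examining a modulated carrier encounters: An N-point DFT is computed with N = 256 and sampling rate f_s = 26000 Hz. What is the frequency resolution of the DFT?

DFT frequency resolution = f_s / N
= 26000 / 256 = 1625/16 Hz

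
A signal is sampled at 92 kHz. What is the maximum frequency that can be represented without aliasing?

The maximum frequency that can be represented without aliasing
is the Nyquist frequency: f_max = f_s / 2 = 92 kHz / 2 = 46 kHz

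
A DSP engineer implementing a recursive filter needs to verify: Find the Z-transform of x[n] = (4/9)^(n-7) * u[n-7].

Time-shifting property: if X(z) = Z{x[n]}, then Z{x[n-d]} = z^(-d) * X(z)
X(z) = z/(z - 4/9) for x[n] = (4/9)^n * u[n]
Z{x[n-7]} = z^(-7) * z/(z - 4/9) = z^(-6)/(z - 4/9)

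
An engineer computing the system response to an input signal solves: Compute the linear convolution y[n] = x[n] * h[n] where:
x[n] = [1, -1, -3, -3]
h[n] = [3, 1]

y[n] = sum_k x[k]*h[n-k]. Output length = len(x) + len(h) - 1 = 4 + 2 - 1 = 5.
y[0] = 1*3 = 3
y[1] = -1*3 + 1*1 = -2
y[2] = -3*3 + -1*1 = -10
y[3] = -3*3 + -3*1 = -12
y[4] = -3*1 = -3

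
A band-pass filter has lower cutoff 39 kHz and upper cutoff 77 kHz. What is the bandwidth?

Bandwidth = f_high - f_low
= 77 kHz - 39 kHz = 38 kHz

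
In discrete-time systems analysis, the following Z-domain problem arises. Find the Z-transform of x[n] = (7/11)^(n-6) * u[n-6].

Time-shifting property: if X(z) = Z{x[n]}, then Z{x[n-d]} = z^(-d) * X(z)
X(z) = z/(z - 7/11) for x[n] = (7/11)^n * u[n]
Z{x[n-6]} = z^(-6) * z/(z - 7/11) = z^(-5)/(z - 7/11)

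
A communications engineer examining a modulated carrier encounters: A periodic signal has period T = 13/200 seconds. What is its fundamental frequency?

The fundamental frequency is the reciprocal of the period.
f = 1/T = 1/(13/200) = 200/13 Hz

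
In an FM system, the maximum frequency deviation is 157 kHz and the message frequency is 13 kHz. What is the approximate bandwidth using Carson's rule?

Carson's rule: BW = 2*(delta_f + f_m)
= 2*(157 + 13) kHz = 340 kHz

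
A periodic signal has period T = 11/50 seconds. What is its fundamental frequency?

The fundamental frequency is the reciprocal of the period.
f = 1/T = 1/(11/50) = 50/11 Hz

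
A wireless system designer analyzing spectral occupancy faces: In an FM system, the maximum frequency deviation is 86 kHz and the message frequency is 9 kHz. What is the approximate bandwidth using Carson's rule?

Carson's rule: BW = 2*(delta_f + f_m)
= 2*(86 + 9) kHz = 190 kHz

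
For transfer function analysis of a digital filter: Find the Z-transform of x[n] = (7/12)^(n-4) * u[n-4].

Time-shifting property: if X(z) = Z{x[n]}, then Z{x[n-d]} = z^(-d) * X(z)
X(z) = z/(z - 7/12) for x[n] = (7/12)^n * u[n]
Z{x[n-4]} = z^(-4) * z/(z - 7/12) = z^(-3)/(z - 7/12)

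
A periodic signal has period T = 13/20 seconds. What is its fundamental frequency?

The fundamental frequency is the reciprocal of the period.
f = 1/T = 1/(13/20) = 20/13 Hz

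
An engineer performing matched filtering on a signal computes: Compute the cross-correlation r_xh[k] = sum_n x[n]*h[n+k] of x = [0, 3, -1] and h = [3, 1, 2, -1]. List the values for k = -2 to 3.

Both sequences indexed from 0 and zero outside their support.
Lags with overlap: k = -2 to 3.
  r_xh[-2] = x[2]*h[0] = -3
  r_xh[-1] = x[1]*h[0] + x[2]*h[1] = 8
  r_xh[0] = x[0]*h[0] + x[1]*h[1] + x[2]*h[2] = 1
  r_xh[1] = x[0]*h[1] + x[1]*h[2] + x[2]*h[3] = 7
  r_xh[2] = x[0]*h[2] + x[1]*h[3] = -3
  r_xh[3] = x[0]*h[3] = 0
r_xh = [-3, 8, 1, 7, -3, 0] (for k = -2, ..., 3)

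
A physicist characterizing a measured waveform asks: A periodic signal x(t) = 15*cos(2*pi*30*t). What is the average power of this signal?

Average power of A*cos(wt) is A^2/2.
P = 15^2 / 2 = 225/2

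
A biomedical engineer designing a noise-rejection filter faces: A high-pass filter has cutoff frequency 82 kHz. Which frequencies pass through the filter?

A high-pass filter passes all frequencies above the cutoff frequency 82 kHz and attenuates lower frequencies.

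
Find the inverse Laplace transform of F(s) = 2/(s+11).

Standard pair: k/(s+a) <-> k*e^(-at)*u(t)
With k=2, a=11: f(t) = 2*e^(-11t)*u(t)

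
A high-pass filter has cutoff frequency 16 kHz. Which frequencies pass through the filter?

A high-pass filter passes all frequencies above the cutoff frequency 16 kHz and attenuates lower frequencies.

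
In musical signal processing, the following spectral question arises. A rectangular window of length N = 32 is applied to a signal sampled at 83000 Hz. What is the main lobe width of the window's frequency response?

For a rectangular window of length N,
the main lobe width in frequency is 2*f_s/N.
= 2*83000/32 = 10375/2 Hz
This determines the minimum frequency separation for resolving two sinusoids.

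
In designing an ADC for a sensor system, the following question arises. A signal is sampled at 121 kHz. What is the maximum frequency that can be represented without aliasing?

The maximum frequency that can be represented without aliasing
is the Nyquist frequency: f_max = f_s / 2 = 121 kHz / 2 = 121/2 kHz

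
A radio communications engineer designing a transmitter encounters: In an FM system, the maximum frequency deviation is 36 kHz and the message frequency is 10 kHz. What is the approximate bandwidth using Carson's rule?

Carson's rule: BW = 2*(delta_f + f_m)
= 2*(36 + 10) kHz = 92 kHz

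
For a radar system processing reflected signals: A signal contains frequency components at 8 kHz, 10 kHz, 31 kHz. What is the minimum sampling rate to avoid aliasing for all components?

The highest frequency component is f_max = 31 kHz.
Nyquist rate = 2 * f_max = 2 * 31 kHz = 62 kHz.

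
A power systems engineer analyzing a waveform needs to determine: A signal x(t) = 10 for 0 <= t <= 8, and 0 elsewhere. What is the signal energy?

Energy = integral of |x(t)|^2 dt over the signal duration
= 10^2 * 8 = 100 * 8 = 800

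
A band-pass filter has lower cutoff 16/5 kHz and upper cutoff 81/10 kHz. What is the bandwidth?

Bandwidth = f_high - f_low
= 81/10 kHz - 16/5 kHz = 49/10 kHz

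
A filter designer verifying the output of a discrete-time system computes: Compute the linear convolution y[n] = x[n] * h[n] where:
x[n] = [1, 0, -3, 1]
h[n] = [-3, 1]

y[n] = sum_k x[k]*h[n-k]. Output length = len(x) + len(h) - 1 = 4 + 2 - 1 = 5.
y[0] = 1*-3 = -3
y[1] = 0*-3 + 1*1 = 1
y[2] = -3*-3 + 0*1 = 9
y[3] = 1*-3 + -3*1 = -6
y[4] = 1*1 = 1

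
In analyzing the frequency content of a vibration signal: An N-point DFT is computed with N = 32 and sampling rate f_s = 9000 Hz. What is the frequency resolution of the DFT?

DFT frequency resolution = f_s / N
= 9000 / 32 = 1125/4 Hz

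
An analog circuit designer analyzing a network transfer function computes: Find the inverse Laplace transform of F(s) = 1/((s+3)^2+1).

Standard pair: w/((s+a)^2+w^2) <-> e^(-at)*sin(wt)*u(t)
With a=3, w=1: f(t) = e^(-3t)*sin(t)*u(t)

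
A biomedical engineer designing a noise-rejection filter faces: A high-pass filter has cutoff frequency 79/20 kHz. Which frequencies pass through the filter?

A high-pass filter passes all frequencies above the cutoff frequency 79/20 kHz and attenuates lower frequencies.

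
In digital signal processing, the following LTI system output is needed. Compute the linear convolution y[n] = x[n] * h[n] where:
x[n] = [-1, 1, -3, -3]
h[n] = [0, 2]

y[n] = sum_k x[k]*h[n-k]. Output length = len(x) + len(h) - 1 = 4 + 2 - 1 = 5.
y[0] = -1*0 = 0
y[1] = 1*0 + -1*2 = -2
y[2] = -3*0 + 1*2 = 2
y[3] = -3*0 + -3*2 = -6
y[4] = -3*2 = -6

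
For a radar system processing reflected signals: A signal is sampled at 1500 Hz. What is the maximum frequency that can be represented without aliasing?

The maximum frequency that can be represented without aliasing
is the Nyquist frequency: f_max = f_s / 2 = 1500 Hz / 2 = 750 Hz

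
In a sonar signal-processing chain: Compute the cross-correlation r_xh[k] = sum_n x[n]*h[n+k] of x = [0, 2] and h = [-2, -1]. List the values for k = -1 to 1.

Both sequences indexed from 0 and zero outside their support.
Lags with overlap: k = -1 to 1.
  r_xh[-1] = x[1]*h[0] = -4
  r_xh[0] = x[0]*h[0] + x[1]*h[1] = -2
  r_xh[1] = x[0]*h[1] = 0
r_xh = [-4, -2, 0] (for k = -1, ..., 1)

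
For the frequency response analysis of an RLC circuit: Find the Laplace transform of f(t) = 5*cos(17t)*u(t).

Standard pair: cos(wt)*u(t) <-> s/(s^2+w^2)
With w = 17: L{5*cos(17t)*u(t)} = 5s/(s^2+289)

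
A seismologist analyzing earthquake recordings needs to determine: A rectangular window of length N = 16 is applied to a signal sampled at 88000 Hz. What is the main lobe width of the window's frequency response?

For a rectangular window of length N,
the main lobe width in frequency is 2*f_s/N.
= 2*88000/16 = 11000 Hz
This determines the minimum frequency separation for resolving two sinusoids.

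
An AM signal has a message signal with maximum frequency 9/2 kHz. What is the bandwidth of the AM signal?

In AM (double-sideband), the bandwidth is twice the message frequency.
BW = 2 * f_m = 2 * 9/2 kHz = 9 kHz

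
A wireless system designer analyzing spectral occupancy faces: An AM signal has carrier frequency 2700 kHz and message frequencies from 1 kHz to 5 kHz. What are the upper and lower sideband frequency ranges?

Upper sideband (USB) = fc + [fm_low, fm_high] = 2700 + [1, 5] = [2701, 2705] kHz
Lower sideband (LSB) = fc - [fm_high, fm_low] = 2700 - [5, 1] = [2695, 2699] kHz
Total occupied spectrum: 2695 kHz to 2705 kHz (plus carrier at 2700 kHz)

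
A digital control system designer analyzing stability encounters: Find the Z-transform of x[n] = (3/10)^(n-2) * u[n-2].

Time-shifting property: if X(z) = Z{x[n]}, then Z{x[n-d]} = z^(-d) * X(z)
X(z) = z/(z - 3/10) for x[n] = (3/10)^n * u[n]
Z{x[n-2]} = z^(-2) * z/(z - 3/10) = z^(-1)/(z - 3/10)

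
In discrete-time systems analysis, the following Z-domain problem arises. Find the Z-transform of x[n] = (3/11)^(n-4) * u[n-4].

Time-shifting property: if X(z) = Z{x[n]}, then Z{x[n-d]} = z^(-d) * X(z)
X(z) = z/(z - 3/11) for x[n] = (3/11)^n * u[n]
Z{x[n-4]} = z^(-4) * z/(z - 3/11) = z^(-3)/(z - 3/11)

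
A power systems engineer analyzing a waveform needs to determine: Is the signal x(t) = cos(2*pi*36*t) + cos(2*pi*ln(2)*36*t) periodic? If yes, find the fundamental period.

f1 = 36 Hz, f2 = 36*ln(2) Hz
Ratio f2/f1 = ln(2), which is irrational.
Since the frequency ratio is irrational, no common period exists.
The signal is not periodic.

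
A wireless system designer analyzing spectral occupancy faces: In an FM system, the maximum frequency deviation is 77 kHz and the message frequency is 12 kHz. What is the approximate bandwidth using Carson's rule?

Carson's rule: BW = 2*(delta_f + f_m)
= 2*(77 + 12) kHz = 178 kHz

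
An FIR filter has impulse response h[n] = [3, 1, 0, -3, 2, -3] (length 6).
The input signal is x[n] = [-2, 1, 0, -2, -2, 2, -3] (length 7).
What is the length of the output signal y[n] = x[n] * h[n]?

For linear convolution, the output length is:
len(y) = len(x) + len(h) - 1 = 7 + 6 - 1 = 12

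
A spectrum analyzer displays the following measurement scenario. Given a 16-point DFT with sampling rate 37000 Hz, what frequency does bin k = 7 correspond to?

The frequency of DFT bin k is: f_k = k * f_s / N
f_7 = 7 * 37000 / 16 = 32375/2 Hz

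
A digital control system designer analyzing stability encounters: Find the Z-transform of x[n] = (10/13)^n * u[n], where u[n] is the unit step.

The Z-transform of a^n * u[n] is z/(z-a) for |z| > |a|.
Here a = 10/13, so X(z) = z/(z - (10/13)) = 13z/(13z - 10)
ROC: |z| > 10/13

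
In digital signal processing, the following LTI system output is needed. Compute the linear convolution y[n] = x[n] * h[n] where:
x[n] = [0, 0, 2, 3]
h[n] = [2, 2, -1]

y[n] = sum_k x[k]*h[n-k]. Output length = len(x) + len(h) - 1 = 4 + 3 - 1 = 6.
y[0] = 0*2 = 0
y[1] = 0*2 + 0*2 = 0
y[2] = 2*2 + 0*2 + 0*-1 = 4
y[3] = 3*2 + 2*2 + 0*-1 = 10
y[4] = 3*2 + 2*-1 = 4
y[5] = 3*-1 = -3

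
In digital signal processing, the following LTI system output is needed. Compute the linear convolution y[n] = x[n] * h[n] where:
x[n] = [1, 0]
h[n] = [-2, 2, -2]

y[n] = sum_k x[k]*h[n-k]. Output length = len(x) + len(h) - 1 = 2 + 3 - 1 = 4.
y[0] = 1*-2 = -2
y[1] = 0*-2 + 1*2 = 2
y[2] = 0*2 + 1*-2 = -2
y[3] = 0*-2 = 0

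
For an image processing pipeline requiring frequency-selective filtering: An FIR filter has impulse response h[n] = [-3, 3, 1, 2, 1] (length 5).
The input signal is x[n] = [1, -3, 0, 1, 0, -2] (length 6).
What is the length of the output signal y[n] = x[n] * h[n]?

For linear convolution, the output length is:
len(y) = len(x) + len(h) - 1 = 6 + 5 - 1 = 10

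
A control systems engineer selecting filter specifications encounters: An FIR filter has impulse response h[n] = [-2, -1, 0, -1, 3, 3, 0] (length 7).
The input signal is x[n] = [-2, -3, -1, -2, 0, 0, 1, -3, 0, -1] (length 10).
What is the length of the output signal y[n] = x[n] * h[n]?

For linear convolution, the output length is:
len(y) = len(x) + len(h) - 1 = 10 + 7 - 1 = 16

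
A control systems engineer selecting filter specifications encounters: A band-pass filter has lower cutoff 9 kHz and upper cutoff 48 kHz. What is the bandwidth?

Bandwidth = f_high - f_low
= 48 kHz - 9 kHz = 39 kHz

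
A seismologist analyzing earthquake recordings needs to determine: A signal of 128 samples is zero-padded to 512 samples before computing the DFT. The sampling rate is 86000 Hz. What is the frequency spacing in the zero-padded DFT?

Original DFT: N = 128, resolution = f_s/N = 86000/128 = 5375/8 Hz
Zero-padded DFT: N = 512, resolution = f_s/N = 86000/512 = 5375/32 Hz
Zero-padding interpolates the spectrum (finer frequency grid)
but does NOT improve the true spectral resolution (ability to resolve close frequencies).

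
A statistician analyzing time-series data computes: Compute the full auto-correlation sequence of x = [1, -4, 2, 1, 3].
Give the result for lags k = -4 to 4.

r_xx[k] = sum_m x[m]*x[m+k], indexed from 0, for k = -4 to 4:
  r_xx[-4] = x[4]*x[0] = 3
  r_xx[-3] = x[3]*x[0] + x[4]*x[1] = -11
  r_xx[-2] = x[2]*x[0] + x[3]*x[1] + x[4]*x[2] = 4
  r_xx[-1] = x[1]*x[0] + x[2]*x[1] + x[3]*x[2] + x[4]*x[3] = -7
  r_xx[0] = x[0]*x[0] + x[1]*x[1] + x[2]*x[2] + x[3]*x[3] + x[4]*x[4] = 31
  r_xx[1] = x[0]*x[1] + x[1]*x[2] + x[2]*x[3] + x[3]*x[4] = -7
  r_xx[2] = x[0]*x[2] + x[1]*x[3] + x[2]*x[4] = 4
  r_xx[3] = x[0]*x[3] + x[1]*x[4] = -11
  r_xx[4] = x[0]*x[4] = 3
r_xx = [3, -11, 4, -7, 31, -7, 4, -11, 3]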